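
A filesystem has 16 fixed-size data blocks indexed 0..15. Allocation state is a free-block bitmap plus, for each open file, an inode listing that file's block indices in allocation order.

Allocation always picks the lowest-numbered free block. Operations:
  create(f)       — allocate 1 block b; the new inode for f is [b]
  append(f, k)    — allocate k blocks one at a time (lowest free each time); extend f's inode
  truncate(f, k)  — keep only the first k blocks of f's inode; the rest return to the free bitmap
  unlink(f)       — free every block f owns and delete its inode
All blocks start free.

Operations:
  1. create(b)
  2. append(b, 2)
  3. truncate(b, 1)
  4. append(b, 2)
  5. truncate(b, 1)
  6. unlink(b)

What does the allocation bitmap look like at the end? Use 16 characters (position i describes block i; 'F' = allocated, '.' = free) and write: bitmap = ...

bitmap = ................

create(b): bitmap=F............... | b=[0]
append(b, 2): bitmap=FFF............. | b=[0, 1, 2]
truncate(b, 1): bitmap=F............... | b=[0]
append(b, 2): bitmap=FFF............. | b=[0, 1, 2]
truncate(b, 1): bitmap=F............... | b=[0]
unlink(b): bitmap=................ | 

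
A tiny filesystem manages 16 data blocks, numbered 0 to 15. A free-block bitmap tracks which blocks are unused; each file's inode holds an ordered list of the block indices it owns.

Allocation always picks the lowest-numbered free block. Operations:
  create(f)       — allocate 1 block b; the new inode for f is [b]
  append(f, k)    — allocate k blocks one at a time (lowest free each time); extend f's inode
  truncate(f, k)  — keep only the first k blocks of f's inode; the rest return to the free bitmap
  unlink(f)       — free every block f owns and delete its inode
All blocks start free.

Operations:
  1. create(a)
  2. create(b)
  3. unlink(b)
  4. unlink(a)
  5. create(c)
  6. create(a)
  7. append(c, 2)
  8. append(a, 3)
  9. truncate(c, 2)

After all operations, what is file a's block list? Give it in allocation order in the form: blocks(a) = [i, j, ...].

after create(a) → a:[0]  free=[F...............]
after create(b) → a:[0], b:[1]  free=[FF..............]
after unlink(b) → a:[0]  free=[F...............]
after unlink(a) →   free=[................]
after create(c) → c:[0]  free=[F...............]
after create(a) → a:[1], c:[0]  free=[FF..............]
after append(c, 2) → a:[1], c:[0, 2, 3]  free=[FFFF............]
after append(a, 3) → a:[1, 4, 5, 6], c:[0, 2, 3]  free=[FFFFFFF.........]
after truncate(c, 2) → a:[1, 4, 5, 6], c:[0, 2]  free=[FFF.FFF.........]

blocks(a) = [1, 4, 5, 6]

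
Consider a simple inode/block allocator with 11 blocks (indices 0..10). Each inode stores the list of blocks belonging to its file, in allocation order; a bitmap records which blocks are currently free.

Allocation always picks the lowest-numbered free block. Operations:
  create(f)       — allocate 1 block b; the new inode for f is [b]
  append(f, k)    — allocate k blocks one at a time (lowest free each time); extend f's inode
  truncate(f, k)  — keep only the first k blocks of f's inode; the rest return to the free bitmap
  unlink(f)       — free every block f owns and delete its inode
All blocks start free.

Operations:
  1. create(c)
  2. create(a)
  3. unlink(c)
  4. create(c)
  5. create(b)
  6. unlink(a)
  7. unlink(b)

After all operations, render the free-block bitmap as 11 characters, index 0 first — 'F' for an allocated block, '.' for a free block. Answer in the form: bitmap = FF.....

create(c): bitmap=F.......... | c=[0]
create(a): bitmap=FF......... | a=[1] c=[0]
unlink(c): bitmap=.F......... | a=[1]
create(c): bitmap=FF......... | a=[1] c=[0]
create(b): bitmap=FFF........ | a=[1] b=[2] c=[0]
unlink(a): bitmap=F.F........ | b=[2] c=[0]
unlink(b): bitmap=F.......... | c=[0]

bitmap = F..........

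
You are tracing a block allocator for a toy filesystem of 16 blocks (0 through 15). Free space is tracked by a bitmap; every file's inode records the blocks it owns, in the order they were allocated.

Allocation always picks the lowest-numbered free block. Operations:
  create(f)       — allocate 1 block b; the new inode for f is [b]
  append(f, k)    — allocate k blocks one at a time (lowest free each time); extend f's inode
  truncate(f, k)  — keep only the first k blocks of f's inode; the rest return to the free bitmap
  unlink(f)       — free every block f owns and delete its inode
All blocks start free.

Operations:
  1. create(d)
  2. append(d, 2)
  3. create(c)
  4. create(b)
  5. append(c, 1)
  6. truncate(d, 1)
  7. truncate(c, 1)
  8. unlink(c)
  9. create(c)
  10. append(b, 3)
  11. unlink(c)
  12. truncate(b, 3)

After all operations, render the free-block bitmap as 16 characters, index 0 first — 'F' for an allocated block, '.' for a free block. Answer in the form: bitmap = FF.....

bitmap = F.FFF...........

[1] create(d) — d=0 (map F...............)
[2] append(d, 2) — d=0,1,2 (map FFF.............)
[3] create(c) — c=3 d=0,1,2 (map FFFF............)
[4] create(b) — b=4 c=3 d=0,1,2 (map FFFFF...........)
[5] append(c, 1) — b=4 c=3,5 d=0,1,2 (map FFFFFF..........)
[6] truncate(d, 1) — b=4 c=3,5 d=0 (map F..FFF..........)
[7] truncate(c, 1) — b=4 c=3 d=0 (map F..FF...........)
[8] unlink(c) — b=4 d=0 (map F...F...........)
[9] create(c) — b=4 c=1 d=0 (map FF..F...........)
[10] append(b, 3) — b=4,2,3,5 c=1 d=0 (map FFFFFF..........)
[11] unlink(c) — b=4,2,3,5 d=0 (map F.FFFF..........)
[12] truncate(b, 3) — b=4,2,3 d=0 (map F.FFF...........)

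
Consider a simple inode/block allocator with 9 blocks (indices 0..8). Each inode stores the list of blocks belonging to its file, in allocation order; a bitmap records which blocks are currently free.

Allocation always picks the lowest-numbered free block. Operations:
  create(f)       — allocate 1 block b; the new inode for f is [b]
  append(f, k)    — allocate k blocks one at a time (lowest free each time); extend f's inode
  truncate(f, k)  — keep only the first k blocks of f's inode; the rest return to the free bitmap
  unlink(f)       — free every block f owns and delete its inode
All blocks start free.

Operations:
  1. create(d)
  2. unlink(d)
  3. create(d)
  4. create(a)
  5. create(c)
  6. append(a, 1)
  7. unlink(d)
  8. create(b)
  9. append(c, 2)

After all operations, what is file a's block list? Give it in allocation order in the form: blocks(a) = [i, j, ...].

after create(d) → d:[0]  free=[F........]
after unlink(d) →   free=[.........]
after create(d) → d:[0]  free=[F........]
after create(a) → a:[1], d:[0]  free=[FF.......]
after create(c) → a:[1], c:[2], d:[0]  free=[FFF......]
after append(a, 1) → a:[1, 3], c:[2], d:[0]  free=[FFFF.....]
after unlink(d) → a:[1, 3], c:[2]  free=[.FFF.....]
after create(b) → a:[1, 3], b:[0], c:[2]  free=[FFFF.....]
after append(c, 2) → a:[1, 3], b:[0], c:[2, 4, 5]  free=[FFFFFF...]

blocks(a) = [1, 3]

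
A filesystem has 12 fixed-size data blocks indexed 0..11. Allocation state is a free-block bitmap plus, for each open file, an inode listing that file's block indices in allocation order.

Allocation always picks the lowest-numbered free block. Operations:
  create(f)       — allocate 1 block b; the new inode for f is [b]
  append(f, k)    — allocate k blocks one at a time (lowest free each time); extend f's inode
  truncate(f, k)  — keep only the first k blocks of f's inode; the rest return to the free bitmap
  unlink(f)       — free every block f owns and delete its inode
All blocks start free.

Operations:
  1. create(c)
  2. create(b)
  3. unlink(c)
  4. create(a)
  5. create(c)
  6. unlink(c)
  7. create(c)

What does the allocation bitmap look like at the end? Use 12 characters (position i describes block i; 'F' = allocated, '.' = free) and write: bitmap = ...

create(c): bitmap=F........... | c=[0]
create(b): bitmap=FF.......... | b=[1] c=[0]
unlink(c): bitmap=.F.......... | b=[1]
create(a): bitmap=FF.......... | a=[0] b=[1]
create(c): bitmap=FFF......... | a=[0] b=[1] c=[2]
unlink(c): bitmap=FF.......... | a=[0] b=[1]
create(c): bitmap=FFF......... | a=[0] b=[1] c=[2]

bitmap = FFF.........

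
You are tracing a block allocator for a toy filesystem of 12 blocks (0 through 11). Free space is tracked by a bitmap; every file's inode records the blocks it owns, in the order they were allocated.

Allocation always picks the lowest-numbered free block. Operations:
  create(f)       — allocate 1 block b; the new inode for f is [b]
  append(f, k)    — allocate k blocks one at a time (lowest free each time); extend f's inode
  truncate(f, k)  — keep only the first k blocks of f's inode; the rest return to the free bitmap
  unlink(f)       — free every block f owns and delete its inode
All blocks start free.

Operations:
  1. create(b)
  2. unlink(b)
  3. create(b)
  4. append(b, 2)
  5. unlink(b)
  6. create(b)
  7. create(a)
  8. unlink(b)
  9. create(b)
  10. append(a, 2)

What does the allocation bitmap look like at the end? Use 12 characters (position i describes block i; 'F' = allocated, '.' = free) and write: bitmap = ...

bitmap = FFFF........

create(b): bitmap=F........... | b=[0]
unlink(b): bitmap=............ | 
create(b): bitmap=F........... | b=[0]
append(b, 2): bitmap=FFF......... | b=[0, 1, 2]
unlink(b): bitmap=............ | 
create(b): bitmap=F........... | b=[0]
create(a): bitmap=FF.......... | a=[1] b=[0]
unlink(b): bitmap=.F.......... | a=[1]
create(b): bitmap=FF.......... | a=[1] b=[0]
append(a, 2): bitmap=FFFF........ | a=[1, 2, 3] b=[0]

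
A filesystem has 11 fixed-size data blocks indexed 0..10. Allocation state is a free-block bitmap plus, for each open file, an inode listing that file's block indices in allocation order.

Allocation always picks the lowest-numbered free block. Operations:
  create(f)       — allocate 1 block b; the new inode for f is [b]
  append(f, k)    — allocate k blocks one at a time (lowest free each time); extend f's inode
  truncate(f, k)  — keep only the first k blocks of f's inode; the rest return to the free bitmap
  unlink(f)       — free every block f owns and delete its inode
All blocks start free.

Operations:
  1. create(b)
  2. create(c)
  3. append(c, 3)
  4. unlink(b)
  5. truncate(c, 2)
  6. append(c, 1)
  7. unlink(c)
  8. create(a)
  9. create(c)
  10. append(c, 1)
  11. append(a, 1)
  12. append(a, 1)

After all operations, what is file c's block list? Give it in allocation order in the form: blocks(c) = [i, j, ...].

  1. create(b)  ⇒  F..........  {b→[0]}
  2. create(c)  ⇒  FF.........  {b→[0]; c→[1]}
  3. append(c, 3)  ⇒  FFFFF......  {b→[0]; c→[1, 2, 3, 4]}
  4. unlink(b)  ⇒  .FFFF......  {c→[1, 2, 3, 4]}
  5. truncate(c, 2)  ⇒  .FF........  {c→[1, 2]}
  6. append(c, 1)  ⇒  FFF........  {c→[1, 2, 0]}
  7. unlink(c)  ⇒  ...........  {}
  8. create(a)  ⇒  F..........  {a→[0]}
  9. create(c)  ⇒  FF.........  {a→[0]; c→[1]}
  10. append(c, 1)  ⇒  FFF........  {a→[0]; c→[1, 2]}
  11. append(a, 1)  ⇒  FFFF.......  {a→[0, 3]; c→[1, 2]}
  12. append(a, 1)  ⇒  FFFFF......  {a→[0, 3, 4]; c→[1, 2]}

blocks(c) = [1, 2]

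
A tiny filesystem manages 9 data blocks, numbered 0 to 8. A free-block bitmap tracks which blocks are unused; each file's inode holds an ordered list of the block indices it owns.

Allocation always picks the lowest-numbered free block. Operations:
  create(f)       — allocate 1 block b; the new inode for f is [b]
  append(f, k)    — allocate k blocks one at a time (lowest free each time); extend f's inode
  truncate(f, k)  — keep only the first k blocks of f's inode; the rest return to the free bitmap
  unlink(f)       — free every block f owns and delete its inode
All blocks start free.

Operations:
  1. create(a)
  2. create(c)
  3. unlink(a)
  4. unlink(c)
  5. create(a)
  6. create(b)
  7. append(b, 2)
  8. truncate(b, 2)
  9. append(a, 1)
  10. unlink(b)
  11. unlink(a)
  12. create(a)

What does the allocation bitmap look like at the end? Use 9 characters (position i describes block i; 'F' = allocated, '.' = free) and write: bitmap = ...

bitmap = F........

  1. create(a)  ⇒  F........  {a→[0]}
  2. create(c)  ⇒  FF.......  {a→[0]; c→[1]}
  3. unlink(a)  ⇒  .F.......  {c→[1]}
  4. unlink(c)  ⇒  .........  {}
  5. create(a)  ⇒  F........  {a→[0]}
  6. create(b)  ⇒  FF.......  {a→[0]; b→[1]}
  7. append(b, 2)  ⇒  FFFF.....  {a→[0]; b→[1, 2, 3]}
  8. truncate(b, 2)  ⇒  FFF......  {a→[0]; b→[1, 2]}
  9. append(a, 1)  ⇒  FFFF.....  {a→[0, 3]; b→[1, 2]}
  10. unlink(b)  ⇒  F..F.....  {a→[0, 3]}
  11. unlink(a)  ⇒  .........  {}
  12. create(a)  ⇒  F........  {a→[0]}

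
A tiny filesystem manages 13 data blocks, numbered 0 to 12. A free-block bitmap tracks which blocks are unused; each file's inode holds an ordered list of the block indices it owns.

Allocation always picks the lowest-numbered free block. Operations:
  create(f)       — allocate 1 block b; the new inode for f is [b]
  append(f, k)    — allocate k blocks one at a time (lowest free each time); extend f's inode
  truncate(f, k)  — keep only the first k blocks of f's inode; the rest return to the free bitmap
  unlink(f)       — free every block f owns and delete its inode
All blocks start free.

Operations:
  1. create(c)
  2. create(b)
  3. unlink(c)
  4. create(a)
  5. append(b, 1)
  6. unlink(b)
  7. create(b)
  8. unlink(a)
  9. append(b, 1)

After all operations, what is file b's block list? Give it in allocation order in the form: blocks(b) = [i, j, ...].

  1. create(c)  ⇒  F............  {c→[0]}
  2. create(b)  ⇒  FF...........  {b→[1]; c→[0]}
  3. unlink(c)  ⇒  .F...........  {b→[1]}
  4. create(a)  ⇒  FF...........  {a→[0]; b→[1]}
  5. append(b, 1)  ⇒  FFF..........  {a→[0]; b→[1, 2]}
  6. unlink(b)  ⇒  F............  {a→[0]}
  7. create(b)  ⇒  FF...........  {a→[0]; b→[1]}
  8. unlink(a)  ⇒  .F...........  {b→[1]}
  9. append(b, 1)  ⇒  FF...........  {b→[1, 0]}

blocks(b) = [1, 0]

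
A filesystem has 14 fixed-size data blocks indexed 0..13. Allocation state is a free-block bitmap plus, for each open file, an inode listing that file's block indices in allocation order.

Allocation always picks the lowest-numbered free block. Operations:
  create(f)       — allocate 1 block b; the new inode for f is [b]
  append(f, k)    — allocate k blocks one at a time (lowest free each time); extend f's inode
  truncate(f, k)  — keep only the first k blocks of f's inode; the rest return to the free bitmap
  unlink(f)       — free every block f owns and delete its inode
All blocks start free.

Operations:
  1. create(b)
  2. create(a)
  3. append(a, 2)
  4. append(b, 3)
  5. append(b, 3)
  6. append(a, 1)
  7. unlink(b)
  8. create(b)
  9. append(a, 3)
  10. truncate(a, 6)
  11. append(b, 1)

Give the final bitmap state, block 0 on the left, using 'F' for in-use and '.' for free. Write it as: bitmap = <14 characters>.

after create(b) → b:[0]  free=[F.............]
after create(a) → a:[1], b:[0]  free=[FF............]
after append(a, 2) → a:[1, 2, 3], b:[0]  free=[FFFF..........]
after append(b, 3) → a:[1, 2, 3], b:[0, 4, 5, 6]  free=[FFFFFFF.......]
after append(b, 3) → a:[1, 2, 3], b:[0, 4, 5, 6, 7, 8, 9]  free=[FFFFFFFFFF....]
after append(a, 1) → a:[1, 2, 3, 10], b:[0, 4, 5, 6, 7, 8, 9]  free=[FFFFFFFFFFF...]
after unlink(b) → a:[1, 2, 3, 10]  free=[.FFF......F...]
after create(b) → a:[1, 2, 3, 10], b:[0]  free=[FFFF......F...]
after append(a, 3) → a:[1, 2, 3, 10, 4, 5, 6], b:[0]  free=[FFFFFFF...F...]
after truncate(a, 6) → a:[1, 2, 3, 10, 4, 5], b:[0]  free=[FFFFFF....F...]
after append(b, 1) → a:[1, 2, 3, 10, 4, 5], b:[0, 6]  free=[FFFFFFF...F...]

bitmap = FFFFFFF...F...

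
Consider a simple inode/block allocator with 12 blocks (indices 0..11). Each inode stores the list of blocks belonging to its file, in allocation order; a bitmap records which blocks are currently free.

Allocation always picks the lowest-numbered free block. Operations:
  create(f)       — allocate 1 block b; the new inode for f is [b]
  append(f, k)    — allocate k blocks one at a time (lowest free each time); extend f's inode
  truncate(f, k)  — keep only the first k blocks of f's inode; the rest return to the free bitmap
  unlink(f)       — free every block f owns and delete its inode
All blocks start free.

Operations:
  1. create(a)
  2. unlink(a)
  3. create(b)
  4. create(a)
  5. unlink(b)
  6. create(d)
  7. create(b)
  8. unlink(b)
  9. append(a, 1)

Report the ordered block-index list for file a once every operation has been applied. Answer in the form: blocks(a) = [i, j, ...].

blocks(a) = [1, 2]

  1. create(a)  ⇒  F...........  {a→[0]}
  2. unlink(a)  ⇒  ............  {}
  3. create(b)  ⇒  F...........  {b→[0]}
  4. create(a)  ⇒  FF..........  {a→[1]; b→[0]}
  5. unlink(b)  ⇒  .F..........  {a→[1]}
  6. create(d)  ⇒  FF..........  {a→[1]; d→[0]}
  7. create(b)  ⇒  FFF.........  {a→[1]; b→[2]; d→[0]}
  8. unlink(b)  ⇒  FF..........  {a→[1]; d→[0]}
  9. append(a, 1)  ⇒  FFF.........  {a→[1, 2]; d→[0]}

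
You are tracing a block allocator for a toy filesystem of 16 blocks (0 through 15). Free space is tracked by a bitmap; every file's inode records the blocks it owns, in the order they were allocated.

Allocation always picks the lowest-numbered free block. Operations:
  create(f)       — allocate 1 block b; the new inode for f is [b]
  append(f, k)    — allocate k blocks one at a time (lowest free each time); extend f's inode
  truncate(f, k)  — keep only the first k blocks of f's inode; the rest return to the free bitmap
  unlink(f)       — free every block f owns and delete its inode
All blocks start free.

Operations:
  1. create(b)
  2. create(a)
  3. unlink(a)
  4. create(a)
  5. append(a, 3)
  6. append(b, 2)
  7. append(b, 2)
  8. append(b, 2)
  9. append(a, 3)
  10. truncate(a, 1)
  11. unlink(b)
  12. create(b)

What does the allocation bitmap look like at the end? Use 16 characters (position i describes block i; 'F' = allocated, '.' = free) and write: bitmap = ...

create(b): bitmap=F............... | b=[0]
create(a): bitmap=FF.............. | a=[1] b=[0]
unlink(a): bitmap=F............... | b=[0]
create(a): bitmap=FF.............. | a=[1] b=[0]
append(a, 3): bitmap=FFFFF........... | a=[1, 2, 3, 4] b=[0]
append(b, 2): bitmap=FFFFFFF......... | a=[1, 2, 3, 4] b=[0, 5, 6]
append(b, 2): bitmap=FFFFFFFFF....... | a=[1, 2, 3, 4] b=[0, 5, 6, 7, 8]
append(b, 2): bitmap=FFFFFFFFFFF..... | a=[1, 2, 3, 4] b=[0, 5, 6, 7, 8, 9, 10]
append(a, 3): bitmap=FFFFFFFFFFFFFF.. | a=[1, 2, 3, 4, 11, 12, 13] b=[0, 5, 6, 7, 8, 9, 10]
truncate(a, 1): bitmap=FF...FFFFFF..... | a=[1] b=[0, 5, 6, 7, 8, 9, 10]
unlink(b): bitmap=.F.............. | a=[1]
create(b): bitmap=FF.............. | a=[1] b=[0]

bitmap = FF..............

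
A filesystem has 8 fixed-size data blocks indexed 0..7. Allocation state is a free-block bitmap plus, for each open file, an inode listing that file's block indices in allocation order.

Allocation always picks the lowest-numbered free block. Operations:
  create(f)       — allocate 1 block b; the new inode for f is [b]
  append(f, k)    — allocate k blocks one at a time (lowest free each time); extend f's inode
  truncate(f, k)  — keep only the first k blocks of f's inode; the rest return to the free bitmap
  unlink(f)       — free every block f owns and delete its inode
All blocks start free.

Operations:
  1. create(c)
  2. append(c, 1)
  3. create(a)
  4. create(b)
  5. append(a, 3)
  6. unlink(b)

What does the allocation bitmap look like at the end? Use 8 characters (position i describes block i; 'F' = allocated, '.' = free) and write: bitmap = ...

bitmap = FFF.FFF.

[1] create(c) — c=0 (map F.......)
[2] append(c, 1) — c=0,1 (map FF......)
[3] create(a) — a=2 c=0,1 (map FFF.....)
[4] create(b) — a=2 b=3 c=0,1 (map FFFF....)
[5] append(a, 3) — a=2,4,5,6 b=3 c=0,1 (map FFFFFFF.)
[6] unlink(b) — a=2,4,5,6 c=0,1 (map FFF.FFF.)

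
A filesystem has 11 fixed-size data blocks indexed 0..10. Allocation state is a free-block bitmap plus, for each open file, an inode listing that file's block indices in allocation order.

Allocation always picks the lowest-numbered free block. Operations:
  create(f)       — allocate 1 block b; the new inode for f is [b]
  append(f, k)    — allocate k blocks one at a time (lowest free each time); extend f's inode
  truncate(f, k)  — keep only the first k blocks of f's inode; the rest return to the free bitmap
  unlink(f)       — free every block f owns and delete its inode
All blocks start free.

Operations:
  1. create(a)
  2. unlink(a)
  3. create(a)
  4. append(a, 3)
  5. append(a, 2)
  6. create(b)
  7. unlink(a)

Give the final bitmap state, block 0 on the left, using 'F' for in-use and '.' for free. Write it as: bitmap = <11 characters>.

after create(a) → a:[0]  free=[F..........]
after unlink(a) →   free=[...........]
after create(a) → a:[0]  free=[F..........]
after append(a, 3) → a:[0, 1, 2, 3]  free=[FFFF.......]
after append(a, 2) → a:[0, 1, 2, 3, 4, 5]  free=[FFFFFF.....]
after create(b) → a:[0, 1, 2, 3, 4, 5], b:[6]  free=[FFFFFFF....]
after unlink(a) → b:[6]  free=[......F....]

bitmap = ......F....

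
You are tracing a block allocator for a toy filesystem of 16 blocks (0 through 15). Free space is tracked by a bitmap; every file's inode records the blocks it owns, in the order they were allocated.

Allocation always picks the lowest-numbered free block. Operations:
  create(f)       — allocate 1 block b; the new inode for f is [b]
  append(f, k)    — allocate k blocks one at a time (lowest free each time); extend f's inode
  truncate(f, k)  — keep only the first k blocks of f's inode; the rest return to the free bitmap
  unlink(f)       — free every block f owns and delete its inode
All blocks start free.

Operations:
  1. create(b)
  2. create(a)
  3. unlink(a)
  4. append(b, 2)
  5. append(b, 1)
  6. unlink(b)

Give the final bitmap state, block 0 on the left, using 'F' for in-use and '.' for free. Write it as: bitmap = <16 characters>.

bitmap = ................

  1. create(b)  ⇒  F...............  {b→[0]}
  2. create(a)  ⇒  FF..............  {a→[1]; b→[0]}
  3. unlink(a)  ⇒  F...............  {b→[0]}
  4. append(b, 2)  ⇒  FFF.............  {b→[0, 1, 2]}
  5. append(b, 1)  ⇒  FFFF............  {b→[0, 1, 2, 3]}
  6. unlink(b)  ⇒  ................  {}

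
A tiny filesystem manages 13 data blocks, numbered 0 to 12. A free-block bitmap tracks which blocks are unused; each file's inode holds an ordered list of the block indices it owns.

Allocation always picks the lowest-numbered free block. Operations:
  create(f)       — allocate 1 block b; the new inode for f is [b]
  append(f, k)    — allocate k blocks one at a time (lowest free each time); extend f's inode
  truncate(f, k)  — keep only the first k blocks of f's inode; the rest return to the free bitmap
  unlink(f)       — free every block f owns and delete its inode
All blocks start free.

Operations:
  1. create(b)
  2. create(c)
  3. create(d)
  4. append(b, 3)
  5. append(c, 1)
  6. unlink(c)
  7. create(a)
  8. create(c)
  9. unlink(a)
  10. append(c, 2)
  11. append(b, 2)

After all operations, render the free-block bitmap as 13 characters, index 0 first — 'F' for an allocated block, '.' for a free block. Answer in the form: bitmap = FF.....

  1. create(b)  ⇒  F............  {b→[0]}
  2. create(c)  ⇒  FF...........  {b→[0]; c→[1]}
  3. create(d)  ⇒  FFF..........  {b→[0]; c→[1]; d→[2]}
  4. append(b, 3)  ⇒  FFFFFF.......  {b→[0, 3, 4, 5]; c→[1]; d→[2]}
  5. append(c, 1)  ⇒  FFFFFFF......  {b→[0, 3, 4, 5]; c→[1, 6]; d→[2]}
  6. unlink(c)  ⇒  F.FFFF.......  {b→[0, 3, 4, 5]; d→[2]}
  7. create(a)  ⇒  FFFFFF.......  {a→[1]; b→[0, 3, 4, 5]; d→[2]}
  8. create(c)  ⇒  FFFFFFF......  {a→[1]; b→[0, 3, 4, 5]; c→[6]; d→[2]}
  9. unlink(a)  ⇒  F.FFFFF......  {b→[0, 3, 4, 5]; c→[6]; d→[2]}
  10. append(c, 2)  ⇒  FFFFFFFF.....  {b→[0, 3, 4, 5]; c→[6, 1, 7]; d→[2]}
  11. append(b, 2)  ⇒  FFFFFFFFFF...  {b→[0, 3, 4, 5, 8, 9]; c→[6, 1, 7]; d→[2]}

bitmap = FFFFFFFFFF...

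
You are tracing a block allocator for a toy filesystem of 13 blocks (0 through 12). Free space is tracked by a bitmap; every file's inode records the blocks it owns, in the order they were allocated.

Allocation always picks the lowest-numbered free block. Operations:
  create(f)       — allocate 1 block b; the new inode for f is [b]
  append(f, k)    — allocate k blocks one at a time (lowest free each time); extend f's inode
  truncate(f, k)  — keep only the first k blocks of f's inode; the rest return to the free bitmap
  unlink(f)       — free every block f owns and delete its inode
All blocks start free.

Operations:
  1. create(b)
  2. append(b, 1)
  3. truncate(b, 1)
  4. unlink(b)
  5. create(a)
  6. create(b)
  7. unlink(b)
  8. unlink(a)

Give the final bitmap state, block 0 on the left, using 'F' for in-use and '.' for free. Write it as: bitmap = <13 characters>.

bitmap = .............

after create(b) → b:[0]  free=[F............]
after append(b, 1) → b:[0, 1]  free=[FF...........]
after truncate(b, 1) → b:[0]  free=[F............]
after unlink(b) →   free=[.............]
after create(a) → a:[0]  free=[F............]
after create(b) → a:[0], b:[1]  free=[FF...........]
after unlink(b) → a:[0]  free=[F............]
after unlink(a) →   free=[.............]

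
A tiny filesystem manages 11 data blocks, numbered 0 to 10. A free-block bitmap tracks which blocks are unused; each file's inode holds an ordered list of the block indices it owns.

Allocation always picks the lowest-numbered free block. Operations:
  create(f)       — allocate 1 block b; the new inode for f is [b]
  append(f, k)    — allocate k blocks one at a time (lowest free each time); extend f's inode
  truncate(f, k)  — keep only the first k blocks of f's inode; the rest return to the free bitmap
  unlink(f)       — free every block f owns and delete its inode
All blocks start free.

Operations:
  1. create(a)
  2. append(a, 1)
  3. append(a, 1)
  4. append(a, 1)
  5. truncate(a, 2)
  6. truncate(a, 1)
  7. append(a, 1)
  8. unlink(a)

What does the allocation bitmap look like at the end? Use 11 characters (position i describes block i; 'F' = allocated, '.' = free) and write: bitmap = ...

bitmap = ...........

after create(a) → a:[0]  free=[F..........]
after append(a, 1) → a:[0, 1]  free=[FF.........]
after append(a, 1) → a:[0, 1, 2]  free=[FFF........]
after append(a, 1) → a:[0, 1, 2, 3]  free=[FFFF.......]
after truncate(a, 2) → a:[0, 1]  free=[FF.........]
after truncate(a, 1) → a:[0]  free=[F..........]
after append(a, 1) → a:[0, 1]  free=[FF.........]
after unlink(a) →   free=[...........]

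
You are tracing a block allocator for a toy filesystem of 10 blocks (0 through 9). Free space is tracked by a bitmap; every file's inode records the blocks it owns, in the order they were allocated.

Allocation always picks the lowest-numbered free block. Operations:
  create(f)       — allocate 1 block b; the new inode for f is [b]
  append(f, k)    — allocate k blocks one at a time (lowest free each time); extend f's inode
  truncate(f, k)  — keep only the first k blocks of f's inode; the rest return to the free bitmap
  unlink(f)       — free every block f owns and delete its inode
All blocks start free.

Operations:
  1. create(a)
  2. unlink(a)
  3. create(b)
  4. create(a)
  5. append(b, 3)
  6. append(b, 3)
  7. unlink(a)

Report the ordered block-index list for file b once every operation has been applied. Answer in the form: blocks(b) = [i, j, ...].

blocks(b) = [0, 2, 3, 4, 5, 6, 7]

[1] create(a) — a=0 (map F.........)
[2] unlink(a) —  (map ..........)
[3] create(b) — b=0 (map F.........)
[4] create(a) — a=1 b=0 (map FF........)
[5] append(b, 3) — a=1 b=0,2,3,4 (map FFFFF.....)
[6] append(b, 3) — a=1 b=0,2,3,4,5,6,7 (map FFFFFFFF..)
[7] unlink(a) — b=0,2,3,4,5,6,7 (map F.FFFFFF..)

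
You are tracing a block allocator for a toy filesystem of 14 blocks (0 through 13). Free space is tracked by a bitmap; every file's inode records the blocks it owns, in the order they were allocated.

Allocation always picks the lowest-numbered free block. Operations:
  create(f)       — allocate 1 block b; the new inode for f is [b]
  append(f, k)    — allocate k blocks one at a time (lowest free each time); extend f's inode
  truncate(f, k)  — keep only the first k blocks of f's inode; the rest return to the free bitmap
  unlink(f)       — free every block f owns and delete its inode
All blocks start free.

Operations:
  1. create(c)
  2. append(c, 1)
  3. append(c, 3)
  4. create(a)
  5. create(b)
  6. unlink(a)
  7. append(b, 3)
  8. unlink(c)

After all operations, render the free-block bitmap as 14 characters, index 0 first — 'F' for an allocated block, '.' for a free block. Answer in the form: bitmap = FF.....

bitmap = .....FFFF.....

[1] create(c) — c=0 (map F.............)
[2] append(c, 1) — c=0,1 (map FF............)
[3] append(c, 3) — c=0,1,2,3,4 (map FFFFF.........)
[4] create(a) — a=5 c=0,1,2,3,4 (map FFFFFF........)
[5] create(b) — a=5 b=6 c=0,1,2,3,4 (map FFFFFFF.......)
[6] unlink(a) — b=6 c=0,1,2,3,4 (map FFFFF.F.......)
[7] append(b, 3) — b=6,5,7,8 c=0,1,2,3,4 (map FFFFFFFFF.....)
[8] unlink(c) — b=6,5,7,8 (map .....FFFF.....)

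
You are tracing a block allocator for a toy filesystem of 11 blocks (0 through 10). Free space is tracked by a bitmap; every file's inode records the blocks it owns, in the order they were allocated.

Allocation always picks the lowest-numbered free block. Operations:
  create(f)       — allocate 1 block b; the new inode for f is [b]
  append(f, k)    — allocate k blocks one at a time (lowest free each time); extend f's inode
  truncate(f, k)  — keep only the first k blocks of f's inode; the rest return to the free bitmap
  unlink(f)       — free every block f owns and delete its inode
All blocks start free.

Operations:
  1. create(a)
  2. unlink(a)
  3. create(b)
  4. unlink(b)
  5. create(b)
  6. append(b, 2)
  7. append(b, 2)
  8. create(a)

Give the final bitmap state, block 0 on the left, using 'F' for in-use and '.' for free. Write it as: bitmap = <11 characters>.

after create(a) → a:[0]  free=[F..........]
after unlink(a) →   free=[...........]
after create(b) → b:[0]  free=[F..........]
after unlink(b) →   free=[...........]
after create(b) → b:[0]  free=[F..........]
after append(b, 2) → b:[0, 1, 2]  free=[FFF........]
after append(b, 2) → b:[0, 1, 2, 3, 4]  free=[FFFFF......]
after create(a) → a:[5], b:[0, 1, 2, 3, 4]  free=[FFFFFF.....]

bitmap = FFFFFF.....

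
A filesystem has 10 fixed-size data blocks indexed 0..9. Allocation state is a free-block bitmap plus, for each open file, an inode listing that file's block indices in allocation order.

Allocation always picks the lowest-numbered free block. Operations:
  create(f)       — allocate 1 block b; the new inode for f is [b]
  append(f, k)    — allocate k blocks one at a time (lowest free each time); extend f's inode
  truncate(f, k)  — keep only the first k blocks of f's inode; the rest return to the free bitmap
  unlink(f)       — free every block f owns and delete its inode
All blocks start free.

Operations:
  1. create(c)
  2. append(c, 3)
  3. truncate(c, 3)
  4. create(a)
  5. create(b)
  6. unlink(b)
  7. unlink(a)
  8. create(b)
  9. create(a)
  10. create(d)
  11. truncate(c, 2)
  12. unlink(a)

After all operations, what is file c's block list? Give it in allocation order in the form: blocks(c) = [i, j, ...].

  1. create(c)  ⇒  F.........  {c→[0]}
  2. append(c, 3)  ⇒  FFFF......  {c→[0, 1, 2, 3]}
  3. truncate(c, 3)  ⇒  FFF.......  {c→[0, 1, 2]}
  4. create(a)  ⇒  FFFF......  {a→[3]; c→[0, 1, 2]}
  5. create(b)  ⇒  FFFFF.....  {a→[3]; b→[4]; c→[0, 1, 2]}
  6. unlink(b)  ⇒  FFFF......  {a→[3]; c→[0, 1, 2]}
  7. unlink(a)  ⇒  FFF.......  {c→[0, 1, 2]}
  8. create(b)  ⇒  FFFF......  {b→[3]; c→[0, 1, 2]}
  9. create(a)  ⇒  FFFFF.....  {a→[4]; b→[3]; c→[0, 1, 2]}
  10. create(d)  ⇒  FFFFFF....  {a→[4]; b→[3]; c→[0, 1, 2]; d→[5]}
  11. truncate(c, 2)  ⇒  FF.FFF....  {a→[4]; b→[3]; c→[0, 1]; d→[5]}
  12. unlink(a)  ⇒  FF.F.F....  {b→[3]; c→[0, 1]; d→[5]}

blocks(c) = [0, 1]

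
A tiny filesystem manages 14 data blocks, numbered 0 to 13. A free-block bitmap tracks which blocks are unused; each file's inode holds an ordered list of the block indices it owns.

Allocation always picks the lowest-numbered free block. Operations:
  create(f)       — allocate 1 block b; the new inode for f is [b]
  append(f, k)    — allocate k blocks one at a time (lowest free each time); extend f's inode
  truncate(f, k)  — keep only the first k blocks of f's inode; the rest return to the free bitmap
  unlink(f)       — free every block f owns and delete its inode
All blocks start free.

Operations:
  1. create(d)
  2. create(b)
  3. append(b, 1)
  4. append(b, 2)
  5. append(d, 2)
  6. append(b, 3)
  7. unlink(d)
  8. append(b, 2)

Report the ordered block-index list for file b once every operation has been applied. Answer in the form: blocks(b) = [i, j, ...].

blocks(b) = [1, 2, 3, 4, 7, 8, 9, 0, 5]

  1. create(d)  ⇒  F.............  {d→[0]}
  2. create(b)  ⇒  FF............  {b→[1]; d→[0]}
  3. append(b, 1)  ⇒  FFF...........  {b→[1, 2]; d→[0]}
  4. append(b, 2)  ⇒  FFFFF.........  {b→[1, 2, 3, 4]; d→[0]}
  5. append(d, 2)  ⇒  FFFFFFF.......  {b→[1, 2, 3, 4]; d→[0, 5, 6]}
  6. append(b, 3)  ⇒  FFFFFFFFFF....  {b→[1, 2, 3, 4, 7, 8, 9]; d→[0, 5, 6]}
  7. unlink(d)  ⇒  .FFFF..FFF....  {b→[1, 2, 3, 4, 7, 8, 9]}
  8. append(b, 2)  ⇒  FFFFFF.FFF....  {b→[1, 2, 3, 4, 7, 8, 9, 0, 5]}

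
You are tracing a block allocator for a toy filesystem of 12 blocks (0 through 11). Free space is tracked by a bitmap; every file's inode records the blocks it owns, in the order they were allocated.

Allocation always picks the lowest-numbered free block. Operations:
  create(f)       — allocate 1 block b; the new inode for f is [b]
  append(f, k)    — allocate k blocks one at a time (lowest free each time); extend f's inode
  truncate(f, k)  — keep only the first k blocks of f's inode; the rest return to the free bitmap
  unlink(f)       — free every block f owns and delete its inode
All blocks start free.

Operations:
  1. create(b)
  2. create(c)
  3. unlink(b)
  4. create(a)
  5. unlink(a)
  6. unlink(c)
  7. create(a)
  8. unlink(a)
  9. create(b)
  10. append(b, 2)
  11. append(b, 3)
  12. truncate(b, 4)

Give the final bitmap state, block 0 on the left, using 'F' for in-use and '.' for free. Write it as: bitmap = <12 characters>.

bitmap = FFFF........

after create(b) → b:[0]  free=[F...........]
after create(c) → b:[0], c:[1]  free=[FF..........]
after unlink(b) → c:[1]  free=[.F..........]
after create(a) → a:[0], c:[1]  free=[FF..........]
after unlink(a) → c:[1]  free=[.F..........]
after unlink(c) →   free=[............]
after create(a) → a:[0]  free=[F...........]
after unlink(a) →   free=[............]
after create(b) → b:[0]  free=[F...........]
after append(b, 2) → b:[0, 1, 2]  free=[FFF.........]
after append(b, 3) → b:[0, 1, 2, 3, 4, 5]  free=[FFFFFF......]
after truncate(b, 4) → b:[0, 1, 2, 3]  free=[FFFF........]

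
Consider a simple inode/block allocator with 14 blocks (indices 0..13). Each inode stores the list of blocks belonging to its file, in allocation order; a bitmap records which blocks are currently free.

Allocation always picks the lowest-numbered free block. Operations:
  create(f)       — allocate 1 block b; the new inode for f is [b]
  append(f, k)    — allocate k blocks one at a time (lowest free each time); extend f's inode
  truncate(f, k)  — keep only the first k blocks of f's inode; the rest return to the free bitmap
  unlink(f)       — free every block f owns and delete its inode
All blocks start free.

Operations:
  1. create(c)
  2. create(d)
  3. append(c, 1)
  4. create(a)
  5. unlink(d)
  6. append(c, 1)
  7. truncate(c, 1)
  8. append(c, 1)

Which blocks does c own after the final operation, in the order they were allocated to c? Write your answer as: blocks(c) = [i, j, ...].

[1] create(c) — c=0 (map F.............)
[2] create(d) — c=0 d=1 (map FF............)
[3] append(c, 1) — c=0,2 d=1 (map FFF...........)
[4] create(a) — a=3 c=0,2 d=1 (map FFFF..........)
[5] unlink(d) — a=3 c=0,2 (map F.FF..........)
[6] append(c, 1) — a=3 c=0,2,1 (map FFFF..........)
[7] truncate(c, 1) — a=3 c=0 (map F..F..........)
[8] append(c, 1) — a=3 c=0,1 (map FF.F..........)

blocks(c) = [0, 1]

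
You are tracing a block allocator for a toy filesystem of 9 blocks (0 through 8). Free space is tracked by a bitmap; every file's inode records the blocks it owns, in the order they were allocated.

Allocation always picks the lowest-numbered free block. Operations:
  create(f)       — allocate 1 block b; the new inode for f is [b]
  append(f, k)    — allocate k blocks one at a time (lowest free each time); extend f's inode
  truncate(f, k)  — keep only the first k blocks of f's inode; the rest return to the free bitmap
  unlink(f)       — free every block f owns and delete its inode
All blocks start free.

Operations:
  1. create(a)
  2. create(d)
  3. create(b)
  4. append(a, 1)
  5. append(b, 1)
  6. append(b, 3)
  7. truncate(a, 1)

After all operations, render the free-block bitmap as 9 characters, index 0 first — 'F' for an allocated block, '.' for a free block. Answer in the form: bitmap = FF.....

bitmap = FFF.FFFF.

create(a): bitmap=F........ | a=[0]
create(d): bitmap=FF....... | a=[0] d=[1]
create(b): bitmap=FFF...... | a=[0] b=[2] d=[1]
append(a, 1): bitmap=FFFF..... | a=[0, 3] b=[2] d=[1]
append(b, 1): bitmap=FFFFF.... | a=[0, 3] b=[2, 4] d=[1]
append(b, 3): bitmap=FFFFFFFF. | a=[0, 3] b=[2, 4, 5, 6, 7] d=[1]
truncate(a, 1): bitmap=FFF.FFFF. | a=[0] b=[2, 4, 5, 6, 7] d=[1]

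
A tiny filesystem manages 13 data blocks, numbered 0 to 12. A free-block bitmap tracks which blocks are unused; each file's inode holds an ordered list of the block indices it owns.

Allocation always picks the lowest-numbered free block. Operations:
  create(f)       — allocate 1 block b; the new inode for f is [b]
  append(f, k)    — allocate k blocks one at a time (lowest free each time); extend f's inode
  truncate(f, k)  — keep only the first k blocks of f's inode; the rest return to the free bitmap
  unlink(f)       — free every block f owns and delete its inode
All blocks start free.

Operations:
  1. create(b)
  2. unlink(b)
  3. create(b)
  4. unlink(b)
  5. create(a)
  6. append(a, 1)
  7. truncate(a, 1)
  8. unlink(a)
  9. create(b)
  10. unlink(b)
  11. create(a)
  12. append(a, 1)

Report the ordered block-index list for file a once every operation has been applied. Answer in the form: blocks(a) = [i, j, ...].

create(b): bitmap=F............ | b=[0]
unlink(b): bitmap=............. | 
create(b): bitmap=F............ | b=[0]
unlink(b): bitmap=............. | 
create(a): bitmap=F............ | a=[0]
append(a, 1): bitmap=FF........... | a=[0, 1]
truncate(a, 1): bitmap=F............ | a=[0]
unlink(a): bitmap=............. | 
create(b): bitmap=F............ | b=[0]
unlink(b): bitmap=............. | 
create(a): bitmap=F............ | a=[0]
append(a, 1): bitmap=FF........... | a=[0, 1]

blocks(a) = [0, 1]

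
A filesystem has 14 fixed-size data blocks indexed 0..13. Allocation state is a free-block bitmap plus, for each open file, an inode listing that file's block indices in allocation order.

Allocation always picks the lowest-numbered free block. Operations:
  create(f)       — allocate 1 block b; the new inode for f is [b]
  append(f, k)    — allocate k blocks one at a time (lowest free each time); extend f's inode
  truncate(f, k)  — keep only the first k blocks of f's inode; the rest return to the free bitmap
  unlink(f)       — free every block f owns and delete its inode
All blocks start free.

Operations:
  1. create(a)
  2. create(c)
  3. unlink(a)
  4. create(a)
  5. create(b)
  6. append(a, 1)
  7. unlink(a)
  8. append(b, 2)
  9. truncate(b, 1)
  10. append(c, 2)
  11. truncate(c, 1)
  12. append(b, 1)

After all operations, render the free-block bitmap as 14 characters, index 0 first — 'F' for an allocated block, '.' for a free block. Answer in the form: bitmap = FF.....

create(a): bitmap=F............. | a=[0]
create(c): bitmap=FF............ | a=[0] c=[1]
unlink(a): bitmap=.F............ | c=[1]
create(a): bitmap=FF............ | a=[0] c=[1]
create(b): bitmap=FFF........... | a=[0] b=[2] c=[1]
append(a, 1): bitmap=FFFF.......... | a=[0, 3] b=[2] c=[1]
unlink(a): bitmap=.FF........... | b=[2] c=[1]
append(b, 2): bitmap=FFFF.......... | b=[2, 0, 3] c=[1]
truncate(b, 1): bitmap=.FF........... | b=[2] c=[1]
append(c, 2): bitmap=FFFF.......... | b=[2] c=[1, 0, 3]
truncate(c, 1): bitmap=.FF........... | b=[2] c=[1]
append(b, 1): bitmap=FFF........... | b=[2, 0] c=[1]

bitmap = FFF...........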